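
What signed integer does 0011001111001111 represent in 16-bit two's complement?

Binary: 0011001111001111
Sign bit: 0 (non-negative)
Read directly as an unsigned value:
0011001111001111 = 8192 + 4096 + 512 + 256 + 128 + 64 + 8 + 4 + 2 + 1 = 13263
Value: 13263



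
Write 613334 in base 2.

Using repeated division by 2:
613334 ÷ 2 = 306667 remainder 0
306667 ÷ 2 = 153333 remainder 1
153333 ÷ 2 = 76666 remainder 1
76666 ÷ 2 = 38333 remainder 0
38333 ÷ 2 = 19166 remainder 1
19166 ÷ 2 = 9583 remainder 0
9583 ÷ 2 = 4791 remainder 1
4791 ÷ 2 = 2395 remainder 1
2395 ÷ 2 = 1197 remainder 1
1197 ÷ 2 = 598 remainder 1
598 ÷ 2 = 299 remainder 0
299 ÷ 2 = 149 remainder 1
149 ÷ 2 = 74 remainder 1
74 ÷ 2 = 37 remainder 0
37 ÷ 2 = 18 remainder 1
18 ÷ 2 = 9 remainder 0
9 ÷ 2 = 4 remainder 1
4 ÷ 2 = 2 remainder 0
2 ÷ 2 = 1 remainder 0
1 ÷ 2 = 0 remainder 1
Reading remainders bottom to top: 10010101101111010110



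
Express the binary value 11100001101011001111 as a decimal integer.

Sum of powers of 2 for each 1-bit:
2^0 + 2^1 + 2^2 + 2^3 + 2^6 + 2^7 + 2^9 + 2^11 + 2^12 + 2^17 + 2^18 + 2^19
= 1 + 2 + 4 + 8 + 64 + 128 + 512 + 2048 + 4096 + 131072 + 262144 + 524288
= 924367



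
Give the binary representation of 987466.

Using repeated division by 2:
987466 ÷ 2 = 493733 remainder 0
493733 ÷ 2 = 246866 remainder 1
246866 ÷ 2 = 123433 remainder 0
123433 ÷ 2 = 61716 remainder 1
61716 ÷ 2 = 30858 remainder 0
30858 ÷ 2 = 15429 remainder 0
15429 ÷ 2 = 7714 remainder 1
7714 ÷ 2 = 3857 remainder 0
3857 ÷ 2 = 1928 remainder 1
1928 ÷ 2 = 964 remainder 0
964 ÷ 2 = 482 remainder 0
482 ÷ 2 = 241 remainder 0
241 ÷ 2 = 120 remainder 1
120 ÷ 2 = 60 remainder 0
60 ÷ 2 = 30 remainder 0
30 ÷ 2 = 15 remainder 0
15 ÷ 2 = 7 remainder 1
7 ÷ 2 = 3 remainder 1
3 ÷ 2 = 1 remainder 1
1 ÷ 2 = 0 remainder 1
Reading remainders bottom to top: 11110001000101001010



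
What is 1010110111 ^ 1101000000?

XOR: 1 when bits differ
  1010110111
^ 1101000000
------------
  0111110111
Decimal: 695 ^ 832 = 503



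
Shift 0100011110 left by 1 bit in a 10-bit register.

Original: 0100011110 (decimal 286)
Shift left by 1 position
Append 1 zero on the right
Result: 1000111100 (decimal 572)
Equivalent: 286 << 1 = 286 × 2^1 = 572



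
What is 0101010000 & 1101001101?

AND: 1 only when both bits are 1
  0101010000
& 1101001101
------------
  0101000000
Decimal: 336 & 845 = 320



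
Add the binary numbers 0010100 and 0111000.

Add column by column from the right: bit + bit + carry-in; write the sum mod 2, carry 1 when the sum is 2 or 3.
carry:  1100000
        0010100
+       0111000
---------------
       01001100
(the carry out of the leftmost column, 0, becomes the leading bit)
Decimal check:
  0010100 = 16 + 4 = 20
  0111000 = 32 + 16 + 8 = 56
  20 + 56 = 76, and 01001100 = 64 + 8 + 4 = 76 ✓



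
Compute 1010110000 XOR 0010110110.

XOR: 1 when bits differ
  1010110000
^ 0010110110
------------
  1000000110
Decimal: 688 ^ 182 = 518



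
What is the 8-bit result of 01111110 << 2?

Original: 01111110 (decimal 126)
Shift left by 2 positions
Append 2 zeros on the right and drop the 2 high bits that overflow the 8-bit width
Result: 11111000 (decimal 248)
Equivalent: 126 << 2 = 126 × 2^2 = 504, truncated to 8 bits = 248



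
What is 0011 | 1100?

OR: 1 when either bit is 1
  0011
| 1100
------
  1111
Decimal: 3 | 12 = 15



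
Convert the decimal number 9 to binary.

Using repeated division by 2:
9 ÷ 2 = 4 remainder 1
4 ÷ 2 = 2 remainder 0
2 ÷ 2 = 1 remainder 0
1 ÷ 2 = 0 remainder 1
Reading remainders bottom to top: 1001



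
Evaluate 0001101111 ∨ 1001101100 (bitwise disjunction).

OR: 1 when either bit is 1
  0001101111
| 1001101100
------------
  1001101111
Decimal: 111 | 620 = 623



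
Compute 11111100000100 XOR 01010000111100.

XOR: 1 when bits differ
  11111100000100
^ 01010000111100
----------------
  10101100111000
Decimal: 16132 ^ 5180 = 11064



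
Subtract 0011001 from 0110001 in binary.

Method 1 - Direct subtraction (column by column from the right: bit − bit − borrow-in; if negative, add 2 and borrow 1 from the next column):
borrow: 0110000
        0110001
-       0011001
---------------
        0011000

Method 2 - Add two's complement:
Two's complement of 0011001: invert → 1100110, add 1 → 1100111
  0110001
+ 1100111
---------
 10011000  (end carry out of the top bit = 1)
Discarding the end carry: 0011000
Decimal check:
  0110001 = 32 + 16 + 1 = 49
  0011001 = 16 + 8 + 1 = 25
  49 - 25 = 24, and 0011000 = 16 + 8 = 24 ✓



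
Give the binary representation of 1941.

Using repeated division by 2:
1941 ÷ 2 = 970 remainder 1
970 ÷ 2 = 485 remainder 0
485 ÷ 2 = 242 remainder 1
242 ÷ 2 = 121 remainder 0
121 ÷ 2 = 60 remainder 1
60 ÷ 2 = 30 remainder 0
30 ÷ 2 = 15 remainder 0
15 ÷ 2 = 7 remainder 1
7 ÷ 2 = 3 remainder 1
3 ÷ 2 = 1 remainder 1
1 ÷ 2 = 0 remainder 1
Reading remainders bottom to top: 11110010101



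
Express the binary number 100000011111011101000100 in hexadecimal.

Group into 4-bit nibbles from right:
  1000 = 8
  0001 = 1
  1111 = F
  0111 = 7
  0100 = 4
  0100 = 4
Result: 81F744



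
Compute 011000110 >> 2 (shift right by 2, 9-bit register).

Original: 011000110 (decimal 198)
Shift right by 2 positions
Drop the 2 low bits; fill with zeros on the left
Result: 000110001 (decimal 49)
Equivalent: 198 >> 2 = 198 ÷ 2^2 = 49



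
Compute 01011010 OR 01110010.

OR: 1 when either bit is 1
  01011010
| 01110010
----------
  01111010
Decimal: 90 | 114 = 122



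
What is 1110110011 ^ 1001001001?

XOR: 1 when bits differ
  1110110011
^ 1001001001
------------
  0111111010
Decimal: 947 ^ 585 = 506



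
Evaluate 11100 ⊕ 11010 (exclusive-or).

XOR: 1 when bits differ
  11100
^ 11010
-------
  00110
Decimal: 28 ^ 26 = 6



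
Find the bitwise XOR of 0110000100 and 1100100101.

XOR: 1 when bits differ
  0110000100
^ 1100100101
------------
  1010100001
Decimal: 388 ^ 805 = 673



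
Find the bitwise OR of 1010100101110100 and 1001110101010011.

OR: 1 when either bit is 1
  1010100101110100
| 1001110101010011
------------------
  1011110101110111
Decimal: 43380 | 40275 = 48503



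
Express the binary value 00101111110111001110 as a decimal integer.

Sum of powers of 2 for each 1-bit:
2^1 + 2^2 + 2^3 + 2^6 + 2^7 + 2^8 + 2^10 + 2^11 + 2^12 + 2^13 + 2^14 + 2^15 + 2^17
= 2 + 4 + 8 + 64 + 128 + 256 + 1024 + 2048 + 4096 + 8192 + 16384 + 32768 + 131072
= 196046



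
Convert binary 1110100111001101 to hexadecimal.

Group into 4-bit nibbles from right:
  1110 = E
  1001 = 9
  1100 = C
  1101 = D
Result: E9CD



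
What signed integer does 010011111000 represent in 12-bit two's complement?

Binary: 010011111000
Sign bit: 0 (non-negative)
Read directly as an unsigned value:
010011111000 = 1024 + 128 + 64 + 32 + 16 + 8 = 1272
Value: 1272



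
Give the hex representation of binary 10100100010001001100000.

Group into 4-bit nibbles from right:
  0101 = 5
  0010 = 2
  0010 = 2
  0010 = 2
  0110 = 6
  0000 = 0
Result: 522260



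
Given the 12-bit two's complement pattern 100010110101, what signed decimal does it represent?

Binary: 100010110101
Sign bit: 1 (negative)
Invert: 011101001010
Add 1:  011101001011
Magnitude: 011101001011 = 1024 + 512 + 256 + 64 + 8 + 2 + 1 = 1867
Value: -1867



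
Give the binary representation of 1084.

Using repeated division by 2:
1084 ÷ 2 = 542 remainder 0
542 ÷ 2 = 271 remainder 0
271 ÷ 2 = 135 remainder 1
135 ÷ 2 = 67 remainder 1
67 ÷ 2 = 33 remainder 1
33 ÷ 2 = 16 remainder 1
16 ÷ 2 = 8 remainder 0
8 ÷ 2 = 4 remainder 0
4 ÷ 2 = 2 remainder 0
2 ÷ 2 = 1 remainder 0
1 ÷ 2 = 0 remainder 1
Reading remainders bottom to top: 10000111100



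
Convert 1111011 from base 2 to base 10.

Sum of powers of 2 for each 1-bit:
2^0 + 2^1 + 2^3 + 2^4 + 2^5 + 2^6
= 1 + 2 + 8 + 16 + 32 + 64
= 123



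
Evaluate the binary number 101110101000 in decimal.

Sum of powers of 2 for each 1-bit:
2^3 + 2^5 + 2^7 + 2^8 + 2^9 + 2^11
= 8 + 32 + 128 + 256 + 512 + 2048
= 2984



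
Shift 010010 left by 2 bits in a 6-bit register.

Original: 010010 (decimal 18)
Shift left by 2 positions
Append 2 zeros on the right and drop the 2 high bits that overflow the 6-bit width
Result: 001000 (decimal 8)
Equivalent: 18 << 2 = 18 × 2^2 = 72, truncated to 6 bits = 8



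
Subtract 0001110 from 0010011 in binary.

Method 1 - Direct subtraction (column by column from the right: bit − bit − borrow-in; if negative, add 2 and borrow 1 from the next column):
borrow: 0011000
        0010011
-       0001110
---------------
        0000101

Method 2 - Add two's complement:
Two's complement of 0001110: invert → 1110001, add 1 → 1110010
  0010011
+ 1110010
---------
 10000101  (end carry out of the top bit = 1)
Discarding the end carry: 0000101
Decimal check:
  0010011 = 16 + 2 + 1 = 19
  0001110 = 8 + 4 + 2 = 14
  19 - 14 = 5, and 0000101 = 4 + 1 = 5 ✓



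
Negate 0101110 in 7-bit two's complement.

Original: 0101110
Step 1 - Invert all bits: 1010001
Step 2 - Add 1: 1010010
Verification: 0101110 + 1010010 = 10000000; discarding the end carry (carry out of the top bit) leaves the 7-bit value 0000000, as required for x + (-x)



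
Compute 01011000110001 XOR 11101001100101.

XOR: 1 when bits differ
  01011000110001
^ 11101001100101
----------------
  10110001010100
Decimal: 5681 ^ 14949 = 11348



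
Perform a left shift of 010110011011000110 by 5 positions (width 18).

Original: 010110011011000110 (decimal 91846)
Shift left by 5 positions
Append 5 zeros on the right and drop the 5 high bits that overflow the 18-bit width
Result: 001101100011000000 (decimal 55488)
Equivalent: 91846 << 5 = 91846 × 2^5 = 2939072, truncated to 18 bits = 55488



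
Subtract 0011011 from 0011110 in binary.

Method 1 - Direct subtraction (column by column from the right: bit − bit − borrow-in; if negative, add 2 and borrow 1 from the next column):
borrow: 0000110
        0011110
-       0011011
---------------
        0000011

Method 2 - Add two's complement:
Two's complement of 0011011: invert → 1100100, add 1 → 1100101
  0011110
+ 1100101
---------
 10000011  (end carry out of the top bit = 1)
Discarding the end carry: 0000011
Decimal check:
  0011110 = 16 + 8 + 4 + 2 = 30
  0011011 = 16 + 8 + 2 + 1 = 27
  30 - 27 = 3, and 0000011 = 2 + 1 = 3 ✓



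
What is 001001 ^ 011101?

XOR: 1 when bits differ
  001001
^ 011101
--------
  010100
Decimal: 9 ^ 29 = 20



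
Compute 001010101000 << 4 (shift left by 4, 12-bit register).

Original: 001010101000 (decimal 680)
Shift left by 4 positions
Append 4 zeros on the right and drop the 4 high bits that overflow the 12-bit width
Result: 101010000000 (decimal 2688)
Equivalent: 680 << 4 = 680 × 2^4 = 10880, truncated to 12 bits = 2688



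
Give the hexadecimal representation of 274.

Using repeated division by 16 (digits 10–15 are A–F):
274 ÷ 16 = 17 remainder 2
17 ÷ 16 = 1 remainder 1
1 ÷ 16 = 0 remainder 1
Reading remainders bottom to top: 112



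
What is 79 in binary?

Using repeated division by 2:
79 ÷ 2 = 39 remainder 1
39 ÷ 2 = 19 remainder 1
19 ÷ 2 = 9 remainder 1
9 ÷ 2 = 4 remainder 1
4 ÷ 2 = 2 remainder 0
2 ÷ 2 = 1 remainder 0
1 ÷ 2 = 0 remainder 1
Reading remainders bottom to top: 1001111



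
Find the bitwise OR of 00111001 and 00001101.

OR: 1 when either bit is 1
  00111001
| 00001101
----------
  00111101
Decimal: 57 | 13 = 61



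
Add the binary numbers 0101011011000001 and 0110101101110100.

Add column by column from the right: bit + bit + carry-in; write the sum mod 2, carry 1 when the sum is 2 or 3.
carry:  1111111110000000
        0101011011000001
+       0110101101110100
------------------------
       01100001000110101
(the carry out of the leftmost column, 0, becomes the leading bit)
Decimal check:
  0101011011000001 = 16384 + 4096 + 1024 + 512 + 128 + 64 + 1 = 22209
  0110101101110100 = 16384 + 8192 + 2048 + 512 + 256 + 64 + 32 + 16 + 4 = 27508
  22209 + 27508 = 49717, and 01100001000110101 = 32768 + 16384 + 512 + 32 + 16 + 4 + 1 = 49717 ✓



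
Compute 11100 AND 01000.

AND: 1 only when both bits are 1
  11100
& 01000
-------
  01000
Decimal: 28 & 8 = 8



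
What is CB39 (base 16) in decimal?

Expand by place value (powers of 16):
Digit values: C = 12, B = 11
CB39 = 12 × 16^3 + 11 × 16^2 + 3 × 16^1 + 9 × 16^0
= 12 × 4096 + 11 × 256 + 3 × 16 + 9 × 1
= 49152 + 2816 + 48 + 9
= 52025



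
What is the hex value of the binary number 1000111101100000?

Group into 4-bit nibbles from right:
  1000 = 8
  1111 = F
  0110 = 6
  0000 = 0
Result: 8F60



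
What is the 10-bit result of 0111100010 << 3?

Original: 0111100010 (decimal 482)
Shift left by 3 positions
Append 3 zeros on the right and drop the 3 high bits that overflow the 10-bit width
Result: 1100010000 (decimal 784)
Equivalent: 482 << 3 = 482 × 2^3 = 3856, truncated to 10 bits = 784



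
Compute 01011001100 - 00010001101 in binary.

Method 1 - Direct subtraction (column by column from the right: bit − bit − borrow-in; if negative, add 2 and borrow 1 from the next column):
borrow: 00001111110
        01011001100
-       00010001101
-------------------
        01000111111

Method 2 - Add two's complement:
Two's complement of 00010001101: invert → 11101110010, add 1 → 11101110011
  01011001100
+ 11101110011
-------------
 101000111111  (end carry out of the top bit = 1)
Discarding the end carry: 01000111111
Decimal check:
  01011001100 = 512 + 128 + 64 + 8 + 4 = 716
  00010001101 = 128 + 8 + 4 + 1 = 141
  716 - 141 = 575, and 01000111111 = 512 + 32 + 16 + 8 + 4 + 2 + 1 = 575 ✓



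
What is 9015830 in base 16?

Using repeated division by 16 (digits 10–15 are A–F):
9015830 ÷ 16 = 563489 remainder 6
563489 ÷ 16 = 35218 remainder 1
35218 ÷ 16 = 2201 remainder 2
2201 ÷ 16 = 137 remainder 9
137 ÷ 16 = 8 remainder 9
8 ÷ 16 = 0 remainder 8
Reading remainders bottom to top: 899216



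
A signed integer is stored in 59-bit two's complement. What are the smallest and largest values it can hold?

For 59-bit two's complement:
Minimum: -2^58 = -288230376151711744
Maximum: 2^58 - 1 = 288230376151711743



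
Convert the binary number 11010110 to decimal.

Sum of powers of 2 for each 1-bit:
2^1 + 2^2 + 2^4 + 2^6 + 2^7
= 2 + 4 + 16 + 64 + 128
= 214



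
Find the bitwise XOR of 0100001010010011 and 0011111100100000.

XOR: 1 when bits differ
  0100001010010011
^ 0011111100100000
------------------
  0111110110110011
Decimal: 17043 ^ 16160 = 32179



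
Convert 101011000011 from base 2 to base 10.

Sum of powers of 2 for each 1-bit:
2^0 + 2^1 + 2^6 + 2^7 + 2^9 + 2^11
= 1 + 2 + 64 + 128 + 512 + 2048
= 2755



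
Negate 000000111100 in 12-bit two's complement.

Original: 000000111100
Step 1 - Invert all bits: 111111000011
Step 2 - Add 1: 111111000100
Verification: 000000111100 + 111111000100 = 1000000000000; discarding the end carry (carry out of the top bit) leaves the 12-bit value 000000000000, as required for x + (-x)



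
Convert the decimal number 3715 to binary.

Using repeated division by 2:
3715 ÷ 2 = 1857 remainder 1
1857 ÷ 2 = 928 remainder 1
928 ÷ 2 = 464 remainder 0
464 ÷ 2 = 232 remainder 0
232 ÷ 2 = 116 remainder 0
116 ÷ 2 = 58 remainder 0
58 ÷ 2 = 29 remainder 0
29 ÷ 2 = 14 remainder 1
14 ÷ 2 = 7 remainder 0
7 ÷ 2 = 3 remainder 1
3 ÷ 2 = 1 remainder 1
1 ÷ 2 = 0 remainder 1
Reading remainders bottom to top: 111010000011



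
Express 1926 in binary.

Using repeated division by 2:
1926 ÷ 2 = 963 remainder 0
963 ÷ 2 = 481 remainder 1
481 ÷ 2 = 240 remainder 1
240 ÷ 2 = 120 remainder 0
120 ÷ 2 = 60 remainder 0
60 ÷ 2 = 30 remainder 0
30 ÷ 2 = 15 remainder 0
15 ÷ 2 = 7 remainder 1
7 ÷ 2 = 3 remainder 1
3 ÷ 2 = 1 remainder 1
1 ÷ 2 = 0 remainder 1
Reading remainders bottom to top: 11110000110



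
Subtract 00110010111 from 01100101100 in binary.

Method 1 - Direct subtraction (column by column from the right: bit − bit − borrow-in; if negative, add 2 and borrow 1 from the next column):
borrow: 01100101110
        01100101100
-       00110010111
-------------------
        00110010101

Method 2 - Add two's complement:
Two's complement of 00110010111: invert → 11001101000, add 1 → 11001101001
  01100101100
+ 11001101001
-------------
 100110010101  (end carry out of the top bit = 1)
Discarding the end carry: 00110010101
Decimal check:
  01100101100 = 512 + 256 + 32 + 8 + 4 = 812
  00110010111 = 256 + 128 + 16 + 4 + 2 + 1 = 407
  812 - 407 = 405, and 00110010101 = 256 + 128 + 16 + 4 + 1 = 405 ✓



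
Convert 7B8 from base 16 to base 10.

Expand by place value (powers of 16):
Digit values: B = 11
7B8 = 7 × 16^2 + 11 × 16^1 + 8 × 16^0
= 7 × 256 + 11 × 16 + 8 × 1
= 1792 + 176 + 8
= 1976



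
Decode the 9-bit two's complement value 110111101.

Binary: 110111101
Sign bit: 1 (negative)
Invert: 001000010
Add 1:  001000011
Magnitude: 001000011 = 64 + 2 + 1 = 67
Value: -67



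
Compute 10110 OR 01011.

OR: 1 when either bit is 1
  10110
| 01011
-------
  11111
Decimal: 22 | 11 = 31



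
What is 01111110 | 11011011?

OR: 1 when either bit is 1
  01111110
| 11011011
----------
  11111111
Decimal: 126 | 219 = 255



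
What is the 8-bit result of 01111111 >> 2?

Original: 01111111 (decimal 127)
Shift right by 2 positions
Drop the 2 low bits; fill with zeros on the left
Result: 00011111 (decimal 31)
Equivalent: 127 >> 2 = 127 ÷ 2^2 = 31



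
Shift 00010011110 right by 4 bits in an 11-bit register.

Original: 00010011110 (decimal 158)
Shift right by 4 positions
Drop the 4 low bits; fill with zeros on the left
Result: 00000001001 (decimal 9)
Equivalent: 158 >> 4 = 158 ÷ 2^4 = 9



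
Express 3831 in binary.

Using repeated division by 2:
3831 ÷ 2 = 1915 remainder 1
1915 ÷ 2 = 957 remainder 1
957 ÷ 2 = 478 remainder 1
478 ÷ 2 = 239 remainder 0
239 ÷ 2 = 119 remainder 1
119 ÷ 2 = 59 remainder 1
59 ÷ 2 = 29 remainder 1
29 ÷ 2 = 14 remainder 1
14 ÷ 2 = 7 remainder 0
7 ÷ 2 = 3 remainder 1
3 ÷ 2 = 1 remainder 1
1 ÷ 2 = 0 remainder 1
Reading remainders bottom to top: 111011110111



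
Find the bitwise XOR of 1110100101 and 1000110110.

XOR: 1 when bits differ
  1110100101
^ 1000110110
------------
  0110010011
Decimal: 933 ^ 566 = 403



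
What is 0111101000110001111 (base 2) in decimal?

Sum of powers of 2 for each 1-bit:
2^0 + 2^1 + 2^2 + 2^3 + 2^7 + 2^8 + 2^12 + 2^14 + 2^15 + 2^16 + 2^17
= 1 + 2 + 4 + 8 + 128 + 256 + 4096 + 16384 + 32768 + 65536 + 131072
= 250255



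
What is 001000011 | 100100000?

OR: 1 when either bit is 1
  001000011
| 100100000
-----------
  101100011
Decimal: 67 | 288 = 355



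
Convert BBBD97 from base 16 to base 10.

Expand by place value (powers of 16):
Digit values: B = 11, D = 13
BBBD97 = 11 × 16^5 + 11 × 16^4 + 11 × 16^3 + 13 × 16^2 + 9 × 16^1 + 7 × 16^0
= 11 × 1048576 + 11 × 65536 + 11 × 4096 + 13 × 256 + 9 × 16 + 7 × 1
= 11534336 + 720896 + 45056 + 3328 + 144 + 7
= 12303767



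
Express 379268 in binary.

Using repeated division by 2:
379268 ÷ 2 = 189634 remainder 0
189634 ÷ 2 = 94817 remainder 0
94817 ÷ 2 = 47408 remainder 1
47408 ÷ 2 = 23704 remainder 0
23704 ÷ 2 = 11852 remainder 0
11852 ÷ 2 = 5926 remainder 0
5926 ÷ 2 = 2963 remainder 0
2963 ÷ 2 = 1481 remainder 1
1481 ÷ 2 = 740 remainder 1
740 ÷ 2 = 370 remainder 0
370 ÷ 2 = 185 remainder 0
185 ÷ 2 = 92 remainder 1
92 ÷ 2 = 46 remainder 0
46 ÷ 2 = 23 remainder 0
23 ÷ 2 = 11 remainder 1
11 ÷ 2 = 5 remainder 1
5 ÷ 2 = 2 remainder 1
2 ÷ 2 = 1 remainder 0
1 ÷ 2 = 0 remainder 1
Reading remainders bottom to top: 1011100100110000100



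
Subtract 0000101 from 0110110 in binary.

Method 1 - Direct subtraction (column by column from the right: bit − bit − borrow-in; if negative, add 2 and borrow 1 from the next column):
borrow: 0000010
        0110110
-       0000101
---------------
        0110001

Method 2 - Add two's complement:
Two's complement of 0000101: invert → 1111010, add 1 → 1111011
  0110110
+ 1111011
---------
 10110001  (end carry out of the top bit = 1)
Discarding the end carry: 0110001
Decimal check:
  0110110 = 32 + 16 + 4 + 2 = 54
  0000101 = 4 + 1 = 5
  54 - 5 = 49, and 0110001 = 32 + 16 + 1 = 49 ✓



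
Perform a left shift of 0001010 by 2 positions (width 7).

Original: 0001010 (decimal 10)
Shift left by 2 positions
Append 2 zeros on the right
Result: 0101000 (decimal 40)
Equivalent: 10 << 2 = 10 × 2^2 = 40



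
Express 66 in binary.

Using repeated division by 2:
66 ÷ 2 = 33 remainder 0
33 ÷ 2 = 16 remainder 1
16 ÷ 2 = 8 remainder 0
8 ÷ 2 = 4 remainder 0
4 ÷ 2 = 2 remainder 0
2 ÷ 2 = 1 remainder 0
1 ÷ 2 = 0 remainder 1
Reading remainders bottom to top: 1000010



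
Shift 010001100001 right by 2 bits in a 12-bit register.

Original: 010001100001 (decimal 1121)
Shift right by 2 positions
Drop the 2 low bits; fill with zeros on the left
Result: 000100011000 (decimal 280)
Equivalent: 1121 >> 2 = 1121 ÷ 2^2 = 280



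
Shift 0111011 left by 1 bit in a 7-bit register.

Original: 0111011 (decimal 59)
Shift left by 1 position
Append 1 zero on the right
Result: 1110110 (decimal 118)
Equivalent: 59 << 1 = 59 × 2^1 = 118



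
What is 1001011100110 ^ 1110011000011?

XOR: 1 when bits differ
  1001011100110
^ 1110011000011
---------------
  0111000100101
Decimal: 4838 ^ 7363 = 3621



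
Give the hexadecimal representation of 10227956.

Using repeated division by 16 (digits 10–15 are A–F):
10227956 ÷ 16 = 639247 remainder 4
639247 ÷ 16 = 39952 remainder 15 (F)
39952 ÷ 16 = 2497 remainder 0
2497 ÷ 16 = 156 remainder 1
156 ÷ 16 = 9 remainder 12 (C)
9 ÷ 16 = 0 remainder 9
Reading remainders bottom to top: 9C10F4



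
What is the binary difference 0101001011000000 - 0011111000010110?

Method 1 - Direct subtraction (column by column from the right: bit − bit − borrow-in; if negative, add 2 and borrow 1 from the next column):
borrow: 0111100001111100
        0101001011000000
-       0011111000010110
------------------------
        0001010010101010

Method 2 - Add two's complement:
Two's complement of 0011111000010110: invert → 1100000111101001, add 1 → 1100000111101010
  0101001011000000
+ 1100000111101010
------------------
 10001010010101010  (end carry out of the top bit = 1)
Discarding the end carry: 0001010010101010
Decimal check:
  0101001011000000 = 16384 + 4096 + 512 + 128 + 64 = 21184
  0011111000010110 = 8192 + 4096 + 2048 + 1024 + 512 + 16 + 4 + 2 = 15894
  21184 - 15894 = 5290, and 0001010010101010 = 4096 + 1024 + 128 + 32 + 8 + 2 = 5290 ✓



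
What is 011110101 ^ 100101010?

XOR: 1 when bits differ
  011110101
^ 100101010
-----------
  111011111
Decimal: 245 ^ 298 = 479



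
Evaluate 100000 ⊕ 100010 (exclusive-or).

XOR: 1 when bits differ
  100000
^ 100010
--------
  000010
Decimal: 32 ^ 34 = 2



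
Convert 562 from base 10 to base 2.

Using repeated division by 2:
562 ÷ 2 = 281 remainder 0
281 ÷ 2 = 140 remainder 1
140 ÷ 2 = 70 remainder 0
70 ÷ 2 = 35 remainder 0
35 ÷ 2 = 17 remainder 1
17 ÷ 2 = 8 remainder 1
8 ÷ 2 = 4 remainder 0
4 ÷ 2 = 2 remainder 0
2 ÷ 2 = 1 remainder 0
1 ÷ 2 = 0 remainder 1
Reading remainders bottom to top: 1000110010



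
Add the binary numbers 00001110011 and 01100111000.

Add column by column from the right: bit + bit + carry-in; write the sum mod 2, carry 1 when the sum is 2 or 3.
carry:  00011100000
        00001110011
+       01100111000
-------------------
       001110101011
(the carry out of the leftmost column, 0, becomes the leading bit)
Decimal check:
  00001110011 = 64 + 32 + 16 + 2 + 1 = 115
  01100111000 = 512 + 256 + 32 + 16 + 8 = 824
  115 + 824 = 939, and 001110101011 = 512 + 256 + 128 + 32 + 8 + 2 + 1 = 939 ✓



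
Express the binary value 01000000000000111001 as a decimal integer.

Sum of powers of 2 for each 1-bit:
2^0 + 2^3 + 2^4 + 2^5 + 2^18
= 1 + 8 + 16 + 32 + 262144
= 262201



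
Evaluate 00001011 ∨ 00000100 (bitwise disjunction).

OR: 1 when either bit is 1
  00001011
| 00000100
----------
  00001111
Decimal: 11 | 4 = 15



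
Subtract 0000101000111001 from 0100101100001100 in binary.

Method 1 - Direct subtraction (column by column from the right: bit − bit − borrow-in; if negative, add 2 and borrow 1 from the next column):
borrow: 0000000111100110
        0100101100001100
-       0000101000111001
------------------------
        0100000011010011

Method 2 - Add two's complement:
Two's complement of 0000101000111001: invert → 1111010111000110, add 1 → 1111010111000111
  0100101100001100
+ 1111010111000111
------------------
 10100000011010011  (end carry out of the top bit = 1)
Discarding the end carry: 0100000011010011
Decimal check:
  0100101100001100 = 16384 + 2048 + 512 + 256 + 8 + 4 = 19212
  0000101000111001 = 2048 + 512 + 32 + 16 + 8 + 1 = 2617
  19212 - 2617 = 16595, and 0100000011010011 = 16384 + 128 + 64 + 16 + 2 + 1 = 16595 ✓



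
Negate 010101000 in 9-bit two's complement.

Original: 010101000
Step 1 - Invert all bits: 101010111
Step 2 - Add 1: 101011000
Verification: 010101000 + 101011000 = 1000000000; discarding the end carry (carry out of the top bit) leaves the 9-bit value 000000000, as required for x + (-x)



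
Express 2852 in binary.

Using repeated division by 2:
2852 ÷ 2 = 1426 remainder 0
1426 ÷ 2 = 713 remainder 0
713 ÷ 2 = 356 remainder 1
356 ÷ 2 = 178 remainder 0
178 ÷ 2 = 89 remainder 0
89 ÷ 2 = 44 remainder 1
44 ÷ 2 = 22 remainder 0
22 ÷ 2 = 11 remainder 0
11 ÷ 2 = 5 remainder 1
5 ÷ 2 = 2 remainder 1
2 ÷ 2 = 1 remainder 0
1 ÷ 2 = 0 remainder 1
Reading remainders bottom to top: 101100100100



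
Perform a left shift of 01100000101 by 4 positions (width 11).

Original: 01100000101 (decimal 773)
Shift left by 4 positions
Append 4 zeros on the right and drop the 4 high bits that overflow the 11-bit width
Result: 00001010000 (decimal 80)
Equivalent: 773 << 4 = 773 × 2^4 = 12368, truncated to 11 bits = 80



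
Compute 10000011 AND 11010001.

AND: 1 only when both bits are 1
  10000011
& 11010001
----------
  10000001
Decimal: 131 & 209 = 129



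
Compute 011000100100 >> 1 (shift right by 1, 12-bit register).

Original: 011000100100 (decimal 1572)
Shift right by 1 position
Drop the 1 low bit; fill with zero on the left
Result: 001100010010 (decimal 786)
Equivalent: 1572 >> 1 = 1572 ÷ 2^1 = 786



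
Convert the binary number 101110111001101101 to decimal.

Sum of powers of 2 for each 1-bit:
2^0 + 2^2 + 2^3 + 2^5 + 2^6 + 2^9 + 2^10 + 2^11 + 2^13 + 2^14 + 2^15 + 2^17
= 1 + 4 + 8 + 32 + 64 + 512 + 1024 + 2048 + 8192 + 16384 + 32768 + 131072
= 192109



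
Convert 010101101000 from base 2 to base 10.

Sum of powers of 2 for each 1-bit:
2^3 + 2^5 + 2^6 + 2^8 + 2^10
= 8 + 32 + 64 + 256 + 1024
= 1384



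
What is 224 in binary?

Using repeated division by 2:
224 ÷ 2 = 112 remainder 0
112 ÷ 2 = 56 remainder 0
56 ÷ 2 = 28 remainder 0
28 ÷ 2 = 14 remainder 0
14 ÷ 2 = 7 remainder 0
7 ÷ 2 = 3 remainder 1
3 ÷ 2 = 1 remainder 1
1 ÷ 2 = 0 remainder 1
Reading remainders bottom to top: 11100000



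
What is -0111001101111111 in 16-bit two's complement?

Original: 0111001101111111
Step 1 - Invert all bits: 1000110010000000
Step 2 - Add 1: 1000110010000001
Verification: 0111001101111111 + 1000110010000001 = 10000000000000000; discarding the end carry (carry out of the top bit) leaves the 16-bit value 0000000000000000, as required for x + (-x)



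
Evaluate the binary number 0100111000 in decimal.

Sum of powers of 2 for each 1-bit:
2^3 + 2^4 + 2^5 + 2^8
= 8 + 16 + 32 + 256
= 312



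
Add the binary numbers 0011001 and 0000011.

Add column by column from the right: bit + bit + carry-in; write the sum mod 2, carry 1 when the sum is 2 or 3.
carry:  0000110
        0011001
+       0000011
---------------
       00011100
(the carry out of the leftmost column, 0, becomes the leading bit)
Decimal check:
  0011001 = 16 + 8 + 1 = 25
  0000011 = 2 + 1 = 3
  25 + 3 = 28, and 00011100 = 16 + 8 + 4 = 28 ✓



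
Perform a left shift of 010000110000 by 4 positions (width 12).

Original: 010000110000 (decimal 1072)
Shift left by 4 positions
Append 4 zeros on the right and drop the 4 high bits that overflow the 12-bit width
Result: 001100000000 (decimal 768)
Equivalent: 1072 << 4 = 1072 × 2^4 = 17152, truncated to 12 bits = 768



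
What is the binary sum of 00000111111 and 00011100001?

Add column by column from the right: bit + bit + carry-in; write the sum mod 2, carry 1 when the sum is 2 or 3.
carry:  00111111110
        00000111111
+       00011100001
-------------------
       000100100000
(the carry out of the leftmost column, 0, becomes the leading bit)
Decimal check:
  00000111111 = 32 + 16 + 8 + 4 + 2 + 1 = 63
  00011100001 = 128 + 64 + 32 + 1 = 225
  63 + 225 = 288, and 000100100000 = 256 + 32 = 288 ✓



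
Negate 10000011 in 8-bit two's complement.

Original (sign bit 1, negative): 10000011
Step 1 - Invert all bits: 01111100
Step 2 - Add 1: 01111101
Verification: 10000011 + 01111101 = 100000000; discarding the end carry (carry out of the top bit) leaves the 8-bit value 00000000, as required for x + (-x)



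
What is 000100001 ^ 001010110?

XOR: 1 when bits differ
  000100001
^ 001010110
-----------
  001110111
Decimal: 33 ^ 86 = 119



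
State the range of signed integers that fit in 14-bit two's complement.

For 14-bit two's complement:
Minimum: -2^13 = -8192
Maximum: 2^13 - 1 = 8191



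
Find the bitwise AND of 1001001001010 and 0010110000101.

AND: 1 only when both bits are 1
  1001001001010
& 0010110000101
---------------
  0000000000000
Decimal: 4682 & 1413 = 0



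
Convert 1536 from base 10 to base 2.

Using repeated division by 2:
1536 ÷ 2 = 768 remainder 0
768 ÷ 2 = 384 remainder 0
384 ÷ 2 = 192 remainder 0
192 ÷ 2 = 96 remainder 0
96 ÷ 2 = 48 remainder 0
48 ÷ 2 = 24 remainder 0
24 ÷ 2 = 12 remainder 0
12 ÷ 2 = 6 remainder 0
6 ÷ 2 = 3 remainder 0
3 ÷ 2 = 1 remainder 1
1 ÷ 2 = 0 remainder 1
Reading remainders bottom to top: 11000000000



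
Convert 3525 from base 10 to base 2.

Using repeated division by 2:
3525 ÷ 2 = 1762 remainder 1
1762 ÷ 2 = 881 remainder 0
881 ÷ 2 = 440 remainder 1
440 ÷ 2 = 220 remainder 0
220 ÷ 2 = 110 remainder 0
110 ÷ 2 = 55 remainder 0
55 ÷ 2 = 27 remainder 1
27 ÷ 2 = 13 remainder 1
13 ÷ 2 = 6 remainder 1
6 ÷ 2 = 3 remainder 0
3 ÷ 2 = 1 remainder 1
1 ÷ 2 = 0 remainder 1
Reading remainders bottom to top: 110111000101



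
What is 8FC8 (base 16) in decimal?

Expand by place value (powers of 16):
Digit values: F = 15, C = 12
8FC8 = 8 × 16^3 + 15 × 16^2 + 12 × 16^1 + 8 × 16^0
= 8 × 4096 + 15 × 256 + 12 × 16 + 8 × 1
= 32768 + 3840 + 192 + 8
= 36808



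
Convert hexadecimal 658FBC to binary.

Convert each hex digit to 4 bits:
  6 = 0110
  5 = 0101
  8 = 1000
  F = 1111
  B = 1011
  C = 1100
Concatenate: 011001011000111110111100



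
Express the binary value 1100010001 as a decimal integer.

Sum of powers of 2 for each 1-bit:
2^0 + 2^4 + 2^8 + 2^9
= 1 + 16 + 256 + 512
= 785



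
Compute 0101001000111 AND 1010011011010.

AND: 1 only when both bits are 1
  0101001000111
& 1010011011010
---------------
  0000001000010
Decimal: 2631 & 5338 = 66



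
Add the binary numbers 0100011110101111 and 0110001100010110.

Add column by column from the right: bit + bit + carry-in; write the sum mod 2, carry 1 when the sum is 2 or 3.
carry:  1000111001111100
        0100011110101111
+       0110001100010110
------------------------
       01010101011000101
(the carry out of the leftmost column, 0, becomes the leading bit)
Decimal check:
  0100011110101111 = 16384 + 1024 + 512 + 256 + 128 + 32 + 8 + 4 + 2 + 1 = 18351
  0110001100010110 = 16384 + 8192 + 512 + 256 + 16 + 4 + 2 = 25366
  18351 + 25366 = 43717, and 01010101011000101 = 32768 + 8192 + 2048 + 512 + 128 + 64 + 4 + 1 = 43717 ✓



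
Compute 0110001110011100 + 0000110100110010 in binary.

Add column by column from the right: bit + bit + carry-in; write the sum mod 2, carry 1 when the sum is 2 or 3.
carry:  0001111001100000
        0110001110011100
+       0000110100110010
------------------------
       00111000011001110
(the carry out of the leftmost column, 0, becomes the leading bit)
Decimal check:
  0110001110011100 = 16384 + 8192 + 512 + 256 + 128 + 16 + 8 + 4 = 25500
  0000110100110010 = 2048 + 1024 + 256 + 32 + 16 + 2 = 3378
  25500 + 3378 = 28878, and 00111000011001110 = 16384 + 8192 + 4096 + 128 + 64 + 8 + 4 + 2 = 28878 ✓



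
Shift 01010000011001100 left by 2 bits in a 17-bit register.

Original: 01010000011001100 (decimal 41164)
Shift left by 2 positions
Append 2 zeros on the right and drop the 2 high bits that overflow the 17-bit width
Result: 01000001100110000 (decimal 33584)
Equivalent: 41164 << 2 = 41164 × 2^2 = 164656, truncated to 17 bits = 33584



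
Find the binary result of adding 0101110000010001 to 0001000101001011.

Add column by column from the right: bit + bit + carry-in; write the sum mod 2, carry 1 when the sum is 2 or 3.
carry:  0010000000000110
        0101110000010001
+       0001000101001011
------------------------
       00110110101011100
(the carry out of the leftmost column, 0, becomes the leading bit)
Decimal check:
  0101110000010001 = 16384 + 4096 + 2048 + 1024 + 16 + 1 = 23569
  0001000101001011 = 4096 + 256 + 64 + 8 + 2 + 1 = 4427
  23569 + 4427 = 27996, and 00110110101011100 = 16384 + 8192 + 2048 + 1024 + 256 + 64 + 16 + 8 + 4 = 27996 ✓



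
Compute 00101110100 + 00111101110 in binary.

Add column by column from the right: bit + bit + carry-in; write the sum mod 2, carry 1 when the sum is 2 or 3.
carry:  01111111000
        00101110100
+       00111101110
-------------------
       001101100010
(the carry out of the leftmost column, 0, becomes the leading bit)
Decimal check:
  00101110100 = 256 + 64 + 32 + 16 + 4 = 372
  00111101110 = 256 + 128 + 64 + 32 + 8 + 4 + 2 = 494
  372 + 494 = 866, and 001101100010 = 512 + 256 + 64 + 32 + 2 = 866 ✓



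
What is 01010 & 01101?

AND: 1 only when both bits are 1
  01010
& 01101
-------
  01000
Decimal: 10 & 13 = 8



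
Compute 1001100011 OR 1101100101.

OR: 1 when either bit is 1
  1001100011
| 1101100101
------------
  1101100111
Decimal: 611 | 869 = 871



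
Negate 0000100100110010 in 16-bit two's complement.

Original: 0000100100110010
Step 1 - Invert all bits: 1111011011001101
Step 2 - Add 1: 1111011011001110
Verification: 0000100100110010 + 1111011011001110 = 10000000000000000; discarding the end carry (carry out of the top bit) leaves the 16-bit value 0000000000000000, as required for x + (-x)



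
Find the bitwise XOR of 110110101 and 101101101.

XOR: 1 when bits differ
  110110101
^ 101101101
-----------
  011011000
Decimal: 437 ^ 365 = 216



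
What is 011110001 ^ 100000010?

XOR: 1 when bits differ
  011110001
^ 100000010
-----------
  111110011
Decimal: 241 ^ 258 = 499



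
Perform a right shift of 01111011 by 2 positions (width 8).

Original: 01111011 (decimal 123)
Shift right by 2 positions
Drop the 2 low bits; fill with zeros on the left
Result: 00011110 (decimal 30)
Equivalent: 123 >> 2 = 123 ÷ 2^2 = 30



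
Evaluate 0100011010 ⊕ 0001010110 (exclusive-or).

XOR: 1 when bits differ
  0100011010
^ 0001010110
------------
  0101001100
Decimal: 282 ^ 86 = 332



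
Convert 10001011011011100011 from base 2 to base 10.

Sum of powers of 2 for each 1-bit:
2^0 + 2^1 + 2^5 + 2^6 + 2^7 + 2^9 + 2^10 + 2^12 + 2^13 + 2^15 + 2^19
= 1 + 2 + 32 + 64 + 128 + 512 + 1024 + 4096 + 8192 + 32768 + 524288
= 571107



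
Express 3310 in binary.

Using repeated division by 2:
3310 ÷ 2 = 1655 remainder 0
1655 ÷ 2 = 827 remainder 1
827 ÷ 2 = 413 remainder 1
413 ÷ 2 = 206 remainder 1
206 ÷ 2 = 103 remainder 0
103 ÷ 2 = 51 remainder 1
51 ÷ 2 = 25 remainder 1
25 ÷ 2 = 12 remainder 1
12 ÷ 2 = 6 remainder 0
6 ÷ 2 = 3 remainder 0
3 ÷ 2 = 1 remainder 1
1 ÷ 2 = 0 remainder 1
Reading remainders bottom to top: 110011101110



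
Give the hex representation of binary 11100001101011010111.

Group into 4-bit nibbles from right:
  1110 = E
  0001 = 1
  1010 = A
  1101 = D
  0111 = 7
Result: E1AD7



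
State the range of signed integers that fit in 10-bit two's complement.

For 10-bit two's complement:
Minimum: -2^9 = -512
Maximum: 2^9 - 1 = 511



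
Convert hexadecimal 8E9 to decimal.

Expand by place value (powers of 16):
Digit values: E = 14
8E9 = 8 × 16^2 + 14 × 16^1 + 9 × 16^0
= 8 × 256 + 14 × 16 + 9 × 1
= 2048 + 224 + 9
= 2281



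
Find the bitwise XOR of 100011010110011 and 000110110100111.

XOR: 1 when bits differ
  100011010110011
^ 000110110100111
-----------------
  100101100010100
Decimal: 18099 ^ 3495 = 19220



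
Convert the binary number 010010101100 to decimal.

Sum of powers of 2 for each 1-bit:
2^2 + 2^3 + 2^5 + 2^7 + 2^10
= 4 + 8 + 32 + 128 + 1024
= 1196



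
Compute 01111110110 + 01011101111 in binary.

Add column by column from the right: bit + bit + carry-in; write the sum mod 2, carry 1 when the sum is 2 or 3.
carry:  11111111100
        01111110110
+       01011101111
-------------------
       011011100101
(the carry out of the leftmost column, 0, becomes the leading bit)
Decimal check:
  01111110110 = 512 + 256 + 128 + 64 + 32 + 16 + 4 + 2 = 1014
  01011101111 = 512 + 128 + 64 + 32 + 8 + 4 + 2 + 1 = 751
  1014 + 751 = 1765, and 011011100101 = 1024 + 512 + 128 + 64 + 32 + 4 + 1 = 1765 ✓



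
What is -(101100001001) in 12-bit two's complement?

Original (sign bit 1, negative): 101100001001
Step 1 - Invert all bits: 010011110110
Step 2 - Add 1: 010011110111
Verification: 101100001001 + 010011110111 = 1000000000000; discarding the end carry (carry out of the top bit) leaves the 12-bit value 000000000000, as required for x + (-x)



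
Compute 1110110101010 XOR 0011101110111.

XOR: 1 when bits differ
  1110110101010
^ 0011101110111
---------------
  1101011011101
Decimal: 7594 ^ 1911 = 6877



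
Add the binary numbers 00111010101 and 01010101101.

Add column by column from the right: bit + bit + carry-in; write the sum mod 2, carry 1 when the sum is 2 or 3.
carry:  11111111010
        00111010101
+       01010101101
-------------------
       010010000010
(the carry out of the leftmost column, 0, becomes the leading bit)
Decimal check:
  00111010101 = 256 + 128 + 64 + 16 + 4 + 1 = 469
  01010101101 = 512 + 128 + 32 + 8 + 4 + 1 = 685
  469 + 685 = 1154, and 010010000010 = 1024 + 128 + 2 = 1154 ✓



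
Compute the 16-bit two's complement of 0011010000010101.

Original: 0011010000010101
Step 1 - Invert all bits: 1100101111101010
Step 2 - Add 1: 1100101111101011
Verification: 0011010000010101 + 1100101111101011 = 10000000000000000; discarding the end carry (carry out of the top bit) leaves the 16-bit value 0000000000000000, as required for x + (-x)



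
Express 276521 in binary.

Using repeated division by 2:
276521 ÷ 2 = 138260 remainder 1
138260 ÷ 2 = 69130 remainder 0
69130 ÷ 2 = 34565 remainder 0
34565 ÷ 2 = 17282 remainder 1
17282 ÷ 2 = 8641 remainder 0
8641 ÷ 2 = 4320 remainder 1
4320 ÷ 2 = 2160 remainder 0
2160 ÷ 2 = 1080 remainder 0
1080 ÷ 2 = 540 remainder 0
540 ÷ 2 = 270 remainder 0
270 ÷ 2 = 135 remainder 0
135 ÷ 2 = 67 remainder 1
67 ÷ 2 = 33 remainder 1
33 ÷ 2 = 16 remainder 1
16 ÷ 2 = 8 remainder 0
8 ÷ 2 = 4 remainder 0
4 ÷ 2 = 2 remainder 0
2 ÷ 2 = 1 remainder 0
1 ÷ 2 = 0 remainder 1
Reading remainders bottom to top: 1000011100000101001



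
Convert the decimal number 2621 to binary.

Using repeated division by 2:
2621 ÷ 2 = 1310 remainder 1
1310 ÷ 2 = 655 remainder 0
655 ÷ 2 = 327 remainder 1
327 ÷ 2 = 163 remainder 1
163 ÷ 2 = 81 remainder 1
81 ÷ 2 = 40 remainder 1
40 ÷ 2 = 20 remainder 0
20 ÷ 2 = 10 remainder 0
10 ÷ 2 = 5 remainder 0
5 ÷ 2 = 2 remainder 1
2 ÷ 2 = 1 remainder 0
1 ÷ 2 = 0 remainder 1
Reading remainders bottom to top: 101000111101

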